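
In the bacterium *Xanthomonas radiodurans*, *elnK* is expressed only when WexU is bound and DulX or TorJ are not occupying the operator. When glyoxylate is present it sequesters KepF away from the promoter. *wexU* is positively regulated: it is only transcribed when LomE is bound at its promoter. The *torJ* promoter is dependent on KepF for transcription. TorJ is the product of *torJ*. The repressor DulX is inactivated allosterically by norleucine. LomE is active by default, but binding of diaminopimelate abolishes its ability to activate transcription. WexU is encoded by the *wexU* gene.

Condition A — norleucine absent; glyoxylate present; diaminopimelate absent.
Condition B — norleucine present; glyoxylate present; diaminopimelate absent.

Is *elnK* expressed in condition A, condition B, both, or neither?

B only

Condition A:
Norleucine is absent, so DulX is active.
Glyoxylate is present, so KepF is inactive.
Required activator KepF is absent, so *torJ* is not transcribed.
So TorJ is not produced.
Diaminopimelate is absent, so LomE is active.
No repressor is bound and LomE is active, so *wexU* is transcribed.
So WexU is produced and active.
With repressor DulX bound, *elnK* is not transcribed.
→ *elnK* is OFF in A.
Condition B:
Norleucine is present, so DulX is inactive.
Glyoxylate is present, so KepF is inactive.
Required activator KepF is absent, so *torJ* is not transcribed.
So TorJ is not produced.
Diaminopimelate is absent, so LomE is active.
No repressor is bound and LomE is active, so *wexU* is transcribed.
So WexU is produced and active.
No repressor is bound and WexU is active, so *elnK* is transcribed.
→ *elnK* is ON in B.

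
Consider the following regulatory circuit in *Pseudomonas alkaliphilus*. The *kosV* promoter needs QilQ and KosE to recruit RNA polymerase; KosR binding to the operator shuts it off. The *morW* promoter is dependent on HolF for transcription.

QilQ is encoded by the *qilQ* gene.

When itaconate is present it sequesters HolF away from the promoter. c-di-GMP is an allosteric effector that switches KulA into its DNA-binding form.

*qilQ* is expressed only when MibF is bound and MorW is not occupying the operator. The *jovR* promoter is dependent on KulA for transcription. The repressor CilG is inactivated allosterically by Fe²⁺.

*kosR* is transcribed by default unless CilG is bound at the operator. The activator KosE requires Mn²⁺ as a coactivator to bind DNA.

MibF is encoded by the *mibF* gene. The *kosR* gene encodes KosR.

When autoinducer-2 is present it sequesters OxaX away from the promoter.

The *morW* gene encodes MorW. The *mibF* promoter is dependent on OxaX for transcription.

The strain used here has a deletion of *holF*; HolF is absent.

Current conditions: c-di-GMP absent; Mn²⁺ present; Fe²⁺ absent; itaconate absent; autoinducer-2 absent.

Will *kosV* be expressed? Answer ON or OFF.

ON

HolF is non-functional in this strain, so it has no effect.
Required activator HolF is absent, so *morW* is not transcribed.
So MorW is not produced.
Autoinducer-2 is absent, so OxaX is active.
No repressor is bound and OxaX is active, so *mibF* is transcribed.
So MibF is produced and active.
No repressor is bound and MibF is active, so *qilQ* is transcribed.
So QilQ is produced and active.
Fe²⁺ is absent, so CilG is active.
With repressor CilG bound, *kosR* is not transcribed.
So KosR is not produced.
Mn²⁺ is present, so KosE is active.
No repressor is bound and QilQ and KosE are active, so *kosV* is transcribed.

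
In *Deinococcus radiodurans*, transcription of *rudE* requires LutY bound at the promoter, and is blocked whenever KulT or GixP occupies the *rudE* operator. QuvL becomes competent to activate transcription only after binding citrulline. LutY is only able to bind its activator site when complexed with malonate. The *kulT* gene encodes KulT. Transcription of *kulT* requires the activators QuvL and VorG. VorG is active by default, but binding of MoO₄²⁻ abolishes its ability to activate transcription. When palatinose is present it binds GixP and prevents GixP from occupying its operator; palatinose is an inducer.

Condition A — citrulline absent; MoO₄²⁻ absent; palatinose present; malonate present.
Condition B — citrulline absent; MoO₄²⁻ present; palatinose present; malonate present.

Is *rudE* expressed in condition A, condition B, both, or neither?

Condition A:
Citrulline is absent, so QuvL is inactive.
MoO₄²⁻ is absent, so VorG is active.
Required activator QuvL is absent, so *kulT* is not transcribed.
So KulT is not produced.
Palatinose is present, so GixP is inactive.
Malonate is present, so LutY is active.
No repressor is bound and LutY is active, so *rudE* is transcribed.
→ *rudE* is ON in A.
Condition B:
Citrulline is absent, so QuvL is inactive.
MoO₄²⁻ is present, so VorG is inactive.
Required activator QuvL is absent, so *kulT* is not transcribed.
So KulT is not produced.
Palatinose is present, so GixP is inactive.
Malonate is present, so LutY is active.
No repressor is bound and LutY is active, so *rudE* is transcribed.
→ *rudE* is ON in B.

both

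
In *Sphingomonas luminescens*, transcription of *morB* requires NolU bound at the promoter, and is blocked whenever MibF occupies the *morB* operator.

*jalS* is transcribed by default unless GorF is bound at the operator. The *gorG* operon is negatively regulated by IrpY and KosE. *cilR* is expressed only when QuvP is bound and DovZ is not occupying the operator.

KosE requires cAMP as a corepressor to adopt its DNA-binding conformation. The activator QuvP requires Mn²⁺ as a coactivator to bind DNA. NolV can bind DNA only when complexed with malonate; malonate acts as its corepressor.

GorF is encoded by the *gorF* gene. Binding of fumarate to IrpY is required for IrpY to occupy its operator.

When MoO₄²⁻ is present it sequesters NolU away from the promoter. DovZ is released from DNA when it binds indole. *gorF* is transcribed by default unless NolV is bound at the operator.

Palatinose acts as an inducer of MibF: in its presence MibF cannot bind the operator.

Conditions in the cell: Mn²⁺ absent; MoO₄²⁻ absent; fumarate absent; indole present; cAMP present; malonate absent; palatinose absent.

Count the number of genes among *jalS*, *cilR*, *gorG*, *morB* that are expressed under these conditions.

Malonate is absent, so NolV is inactive.
With no repressor bound, *gorF* is transcribed.
So GorF is produced and active.
With repressor GorF bound, *jalS* is not transcribed.
→ *jalS* is OFF.
Indole is present, so DovZ is inactive.
Mn²⁺ is absent, so QuvP is inactive.
Required activator QuvP is absent, so *cilR* is not transcribed.
→ *cilR* is OFF.
Fumarate is absent, so IrpY is inactive.
cAMP is present, so KosE is active.
With repressor KosE bound, *gorG* is not transcribed.
→ *gorG* is OFF.
Palatinose is absent, so MibF is active.
MoO₄²⁻ is absent, so NolU is active.
With repressor MibF bound, *morB* is not transcribed.
→ *morB* is OFF.
0 of the 4 genes are transcribed.

0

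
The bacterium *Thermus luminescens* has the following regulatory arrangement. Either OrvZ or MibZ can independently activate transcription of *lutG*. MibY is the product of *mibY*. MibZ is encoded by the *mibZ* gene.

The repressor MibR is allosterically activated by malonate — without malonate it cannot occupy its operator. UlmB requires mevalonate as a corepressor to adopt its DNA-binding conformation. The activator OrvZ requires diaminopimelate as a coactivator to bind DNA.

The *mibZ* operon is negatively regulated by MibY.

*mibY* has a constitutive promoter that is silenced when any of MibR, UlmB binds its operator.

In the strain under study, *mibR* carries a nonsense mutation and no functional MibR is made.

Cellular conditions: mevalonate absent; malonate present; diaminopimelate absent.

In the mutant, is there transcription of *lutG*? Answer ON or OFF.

OFF

Diaminopimelate is absent, so OrvZ is inactive.
MibR is non-functional in this strain, so it has no effect.
Mevalonate is absent, so UlmB is inactive.
With no repressor bound, *mibY* is transcribed.
So MibY is produced and active.
With repressor MibY bound, *mibZ* is not transcribed.
So MibZ is not produced.
No activator is available at the *lutG* promoter, so *lutG* is not transcribed.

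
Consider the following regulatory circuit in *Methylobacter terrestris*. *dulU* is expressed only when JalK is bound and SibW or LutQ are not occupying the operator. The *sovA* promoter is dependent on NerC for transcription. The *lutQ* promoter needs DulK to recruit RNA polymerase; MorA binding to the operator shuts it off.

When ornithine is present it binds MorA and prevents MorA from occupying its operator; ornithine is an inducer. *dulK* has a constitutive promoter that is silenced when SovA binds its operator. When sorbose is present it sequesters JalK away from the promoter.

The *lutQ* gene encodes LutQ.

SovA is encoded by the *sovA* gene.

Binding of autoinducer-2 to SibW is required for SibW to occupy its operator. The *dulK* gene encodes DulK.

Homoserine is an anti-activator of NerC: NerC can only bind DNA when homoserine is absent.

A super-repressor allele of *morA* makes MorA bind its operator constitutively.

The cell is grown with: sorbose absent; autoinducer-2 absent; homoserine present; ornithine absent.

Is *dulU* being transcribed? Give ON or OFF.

ON

Autoinducer-2 is absent, so SibW is inactive.
Sorbose is absent, so JalK is active.
Homoserine is present, so NerC is inactive.
Required activator NerC is absent, so *sovA* is not transcribed.
So SovA is not produced.
With no repressor bound, *dulK* is transcribed.
So DulK is produced and active.
MorA is constitutively active in this strain.
With repressor MorA bound, *lutQ* is not transcribed.
So LutQ is not produced.
No repressor is bound and JalK is active, so *dulU* is transcribed.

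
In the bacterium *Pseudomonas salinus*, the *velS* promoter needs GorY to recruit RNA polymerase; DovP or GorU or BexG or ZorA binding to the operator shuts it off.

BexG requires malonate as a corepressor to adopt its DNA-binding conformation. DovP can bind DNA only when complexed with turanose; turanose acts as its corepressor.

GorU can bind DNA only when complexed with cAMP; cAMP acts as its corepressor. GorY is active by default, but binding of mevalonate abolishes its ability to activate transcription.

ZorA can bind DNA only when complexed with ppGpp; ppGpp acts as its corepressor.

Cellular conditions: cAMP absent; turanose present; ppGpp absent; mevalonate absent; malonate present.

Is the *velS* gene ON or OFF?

OFF

Turanose is present, so DovP is active.
cAMP is absent, so GorU is inactive.
Malonate is present, so BexG is active.
Mevalonate is absent, so GorY is active.
ppGpp is absent, so ZorA is inactive.
With repressor DovP bound, *velS* is not transcribed.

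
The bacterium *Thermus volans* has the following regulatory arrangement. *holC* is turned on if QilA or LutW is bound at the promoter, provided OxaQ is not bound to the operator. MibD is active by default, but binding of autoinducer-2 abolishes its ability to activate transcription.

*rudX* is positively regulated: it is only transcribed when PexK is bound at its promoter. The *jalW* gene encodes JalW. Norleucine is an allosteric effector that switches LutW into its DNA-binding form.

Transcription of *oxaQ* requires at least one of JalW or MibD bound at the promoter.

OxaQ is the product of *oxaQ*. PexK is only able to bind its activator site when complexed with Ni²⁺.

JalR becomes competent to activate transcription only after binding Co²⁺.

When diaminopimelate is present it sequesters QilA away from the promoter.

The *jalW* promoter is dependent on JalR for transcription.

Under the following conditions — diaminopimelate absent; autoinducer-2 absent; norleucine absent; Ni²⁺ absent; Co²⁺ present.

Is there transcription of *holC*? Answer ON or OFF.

Co²⁺ is present, so JalR is active.
No repressor is bound and JalR is active, so *jalW* is transcribed.
So JalW is produced and active.
Autoinducer-2 is absent, so MibD is active.
Activator JalW is present, so *oxaQ* is transcribed.
So OxaQ is produced and active.
Diaminopimelate is absent, so QilA is active.
Norleucine is absent, so LutW is inactive.
With repressor OxaQ bound, *holC* is not transcribed.

OFF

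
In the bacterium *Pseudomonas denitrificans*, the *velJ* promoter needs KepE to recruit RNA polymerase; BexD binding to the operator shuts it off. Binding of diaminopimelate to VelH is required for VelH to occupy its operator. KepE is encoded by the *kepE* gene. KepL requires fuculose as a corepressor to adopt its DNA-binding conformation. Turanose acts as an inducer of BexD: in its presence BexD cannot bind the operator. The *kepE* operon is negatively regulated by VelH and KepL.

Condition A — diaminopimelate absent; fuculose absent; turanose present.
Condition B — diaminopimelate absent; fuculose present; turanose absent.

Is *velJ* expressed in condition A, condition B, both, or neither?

A only

Condition A:
Diaminopimelate is absent, so VelH is inactive.
Fuculose is absent, so KepL is inactive.
With no repressor bound, *kepE* is transcribed.
So KepE is produced and active.
Turanose is present, so BexD is inactive.
No repressor is bound and KepE is active, so *velJ* is transcribed.
→ *velJ* is ON in A.
Condition B:
Diaminopimelate is absent, so VelH is inactive.
Fuculose is present, so KepL is active.
With repressor KepL bound, *kepE* is not transcribed.
So KepE is not produced.
Turanose is absent, so BexD is active.
With repressor BexD bound, *velJ* is not transcribed.
→ *velJ* is OFF in B.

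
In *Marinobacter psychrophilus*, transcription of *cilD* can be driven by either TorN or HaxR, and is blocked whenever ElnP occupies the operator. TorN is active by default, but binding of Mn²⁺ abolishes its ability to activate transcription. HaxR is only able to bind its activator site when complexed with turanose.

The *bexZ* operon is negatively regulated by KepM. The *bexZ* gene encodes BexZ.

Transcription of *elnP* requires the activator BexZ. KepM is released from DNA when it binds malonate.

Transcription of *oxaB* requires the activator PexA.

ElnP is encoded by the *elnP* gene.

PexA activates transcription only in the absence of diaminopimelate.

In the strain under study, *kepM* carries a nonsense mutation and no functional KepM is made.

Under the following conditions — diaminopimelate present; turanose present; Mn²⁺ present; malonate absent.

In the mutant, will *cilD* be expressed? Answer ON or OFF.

Mn²⁺ is present, so TorN is inactive.
KepM is non-functional in this strain, so it has no effect.
With no repressor bound, *bexZ* is transcribed.
So BexZ is produced and active.
No repressor is bound and BexZ is active, so *elnP* is transcribed.
So ElnP is produced and active.
Turanose is present, so HaxR is active.
With repressor ElnP bound, *cilD* is not transcribed.

OFF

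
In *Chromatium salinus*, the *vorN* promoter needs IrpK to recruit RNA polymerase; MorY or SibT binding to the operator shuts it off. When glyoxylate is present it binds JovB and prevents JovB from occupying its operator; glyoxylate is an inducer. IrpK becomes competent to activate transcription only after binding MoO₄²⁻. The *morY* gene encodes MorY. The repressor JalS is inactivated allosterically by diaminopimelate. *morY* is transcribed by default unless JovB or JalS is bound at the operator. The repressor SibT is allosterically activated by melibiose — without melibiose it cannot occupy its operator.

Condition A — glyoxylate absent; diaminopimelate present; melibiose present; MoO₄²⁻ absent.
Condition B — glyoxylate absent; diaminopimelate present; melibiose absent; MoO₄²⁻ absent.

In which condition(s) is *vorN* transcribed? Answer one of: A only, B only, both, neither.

neither

Condition A:
Glyoxylate is absent, so JovB is active.
Diaminopimelate is present, so JalS is inactive.
With repressor JovB bound, *morY* is not transcribed.
So MorY is not produced.
Melibiose is present, so SibT is active.
MoO₄²⁻ is absent, so IrpK is inactive.
With repressor SibT bound, *vorN* is not transcribed.
→ *vorN* is OFF in A.
Condition B:
Glyoxylate is absent, so JovB is active.
Diaminopimelate is present, so JalS is inactive.
With repressor JovB bound, *morY* is not transcribed.
So MorY is not produced.
Melibiose is absent, so SibT is inactive.
MoO₄²⁻ is absent, so IrpK is inactive.
Required activator IrpK is absent, so *vorN* is not transcribed.
→ *vorN* is OFF in B.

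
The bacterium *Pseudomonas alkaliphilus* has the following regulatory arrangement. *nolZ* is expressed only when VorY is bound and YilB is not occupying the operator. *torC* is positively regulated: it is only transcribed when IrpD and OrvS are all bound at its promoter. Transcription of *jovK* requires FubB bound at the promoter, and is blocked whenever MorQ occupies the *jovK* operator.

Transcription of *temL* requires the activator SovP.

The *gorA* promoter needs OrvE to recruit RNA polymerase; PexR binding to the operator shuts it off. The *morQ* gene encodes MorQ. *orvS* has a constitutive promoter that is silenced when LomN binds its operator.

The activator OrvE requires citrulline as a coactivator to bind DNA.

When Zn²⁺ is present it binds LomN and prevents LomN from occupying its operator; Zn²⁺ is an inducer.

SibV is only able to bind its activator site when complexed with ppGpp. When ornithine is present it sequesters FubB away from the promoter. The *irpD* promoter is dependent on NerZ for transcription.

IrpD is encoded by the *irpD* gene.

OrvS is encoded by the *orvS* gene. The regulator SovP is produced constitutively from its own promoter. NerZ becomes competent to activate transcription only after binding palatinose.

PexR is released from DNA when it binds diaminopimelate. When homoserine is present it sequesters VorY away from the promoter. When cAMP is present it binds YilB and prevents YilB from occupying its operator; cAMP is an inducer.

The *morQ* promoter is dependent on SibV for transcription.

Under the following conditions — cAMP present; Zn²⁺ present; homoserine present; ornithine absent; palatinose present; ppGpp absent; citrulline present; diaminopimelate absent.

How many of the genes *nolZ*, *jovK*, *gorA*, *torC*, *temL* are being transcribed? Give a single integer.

3

cAMP is present, so YilB is inactive.
Homoserine is present, so VorY is inactive.
Required activator VorY is absent, so *nolZ* is not transcribed.
→ *nolZ* is OFF.
Ornithine is absent, so FubB is active.
ppGpp is absent, so SibV is inactive.
Required activator SibV is absent, so *morQ* is not transcribed.
So MorQ is not produced.
No repressor is bound and FubB is active, so *jovK* is transcribed.
→ *jovK* is ON.
Citrulline is present, so OrvE is active.
Diaminopimelate is absent, so PexR is active.
With repressor PexR bound, *gorA* is not transcribed.
→ *gorA* is OFF.
Palatinose is present, so NerZ is active.
No repressor is bound and NerZ is active, so *irpD* is transcribed.
So IrpD is produced and active.
Zn²⁺ is present, so LomN is inactive.
With no repressor bound, *orvS* is transcribed.
So OrvS is produced and active.
No repressor is bound and IrpD and OrvS are active, so *torC* is transcribed.
→ *torC* is ON.
SovP is produced constitutively and is active.
No repressor is bound and SovP is active, so *temL* is transcribed.
→ *temL* is ON.
3 of the 5 genes are transcribed.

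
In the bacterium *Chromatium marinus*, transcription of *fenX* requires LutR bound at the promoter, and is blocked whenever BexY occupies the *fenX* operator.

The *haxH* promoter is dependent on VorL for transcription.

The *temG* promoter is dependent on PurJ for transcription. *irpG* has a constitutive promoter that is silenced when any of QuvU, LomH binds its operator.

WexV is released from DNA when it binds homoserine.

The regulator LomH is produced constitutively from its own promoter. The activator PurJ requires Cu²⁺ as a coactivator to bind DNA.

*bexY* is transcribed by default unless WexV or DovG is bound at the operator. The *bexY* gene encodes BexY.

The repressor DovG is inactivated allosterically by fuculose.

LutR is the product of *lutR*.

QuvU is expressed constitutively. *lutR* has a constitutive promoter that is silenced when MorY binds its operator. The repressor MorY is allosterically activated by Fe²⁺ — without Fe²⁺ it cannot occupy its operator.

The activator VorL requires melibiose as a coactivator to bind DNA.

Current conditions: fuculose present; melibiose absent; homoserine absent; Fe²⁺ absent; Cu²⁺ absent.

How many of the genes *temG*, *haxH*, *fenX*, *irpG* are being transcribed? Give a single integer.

Cu²⁺ is absent, so PurJ is inactive.
Required activator PurJ is absent, so *temG* is not transcribed.
→ *temG* is OFF.
Melibiose is absent, so VorL is inactive.
Required activator VorL is absent, so *haxH* is not transcribed.
→ *haxH* is OFF.
Homoserine is absent, so WexV is active.
Fuculose is present, so DovG is inactive.
With repressor WexV bound, *bexY* is not transcribed.
So BexY is not produced.
Fe²⁺ is absent, so MorY is inactive.
With no repressor bound, *lutR* is transcribed.
So LutR is produced and active.
No repressor is bound and LutR is active, so *fenX* is transcribed.
→ *fenX* is ON.
QuvU is produced constitutively and is active.
LomH is produced constitutively and is active.
With repressor QuvU bound, *irpG* is not transcribed.
→ *irpG* is OFF.
1 of the 4 genes is transcribed.

1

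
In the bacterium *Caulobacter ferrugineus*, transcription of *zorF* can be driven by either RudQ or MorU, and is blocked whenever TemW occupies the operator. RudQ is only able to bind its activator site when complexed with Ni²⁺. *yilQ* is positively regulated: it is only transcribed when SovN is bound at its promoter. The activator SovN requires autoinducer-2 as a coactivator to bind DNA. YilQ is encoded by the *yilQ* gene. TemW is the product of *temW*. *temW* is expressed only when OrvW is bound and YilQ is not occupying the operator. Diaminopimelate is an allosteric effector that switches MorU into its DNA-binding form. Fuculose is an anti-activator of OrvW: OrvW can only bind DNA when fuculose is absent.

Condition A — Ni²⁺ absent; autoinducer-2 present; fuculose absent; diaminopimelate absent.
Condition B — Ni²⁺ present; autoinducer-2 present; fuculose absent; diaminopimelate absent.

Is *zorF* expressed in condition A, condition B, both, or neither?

Condition A:
Ni²⁺ is absent, so RudQ is inactive.
Autoinducer-2 is present, so SovN is active.
No repressor is bound and SovN is active, so *yilQ* is transcribed.
So YilQ is produced and active.
Fuculose is absent, so OrvW is active.
With repressor YilQ bound, *temW* is not transcribed.
So TemW is not produced.
Diaminopimelate is absent, so MorU is inactive.
No activator is available at the *zorF* promoter, so *zorF* is not transcribed.
→ *zorF* is OFF in A.
Condition B:
Ni²⁺ is present, so RudQ is active.
Autoinducer-2 is present, so SovN is active.
No repressor is bound and SovN is active, so *yilQ* is transcribed.
So YilQ is produced and active.
Fuculose is absent, so OrvW is active.
With repressor YilQ bound, *temW* is not transcribed.
So TemW is not produced.
Diaminopimelate is absent, so MorU is inactive.
Activator RudQ is present, so *zorF* is transcribed.
→ *zorF* is ON in B.

B only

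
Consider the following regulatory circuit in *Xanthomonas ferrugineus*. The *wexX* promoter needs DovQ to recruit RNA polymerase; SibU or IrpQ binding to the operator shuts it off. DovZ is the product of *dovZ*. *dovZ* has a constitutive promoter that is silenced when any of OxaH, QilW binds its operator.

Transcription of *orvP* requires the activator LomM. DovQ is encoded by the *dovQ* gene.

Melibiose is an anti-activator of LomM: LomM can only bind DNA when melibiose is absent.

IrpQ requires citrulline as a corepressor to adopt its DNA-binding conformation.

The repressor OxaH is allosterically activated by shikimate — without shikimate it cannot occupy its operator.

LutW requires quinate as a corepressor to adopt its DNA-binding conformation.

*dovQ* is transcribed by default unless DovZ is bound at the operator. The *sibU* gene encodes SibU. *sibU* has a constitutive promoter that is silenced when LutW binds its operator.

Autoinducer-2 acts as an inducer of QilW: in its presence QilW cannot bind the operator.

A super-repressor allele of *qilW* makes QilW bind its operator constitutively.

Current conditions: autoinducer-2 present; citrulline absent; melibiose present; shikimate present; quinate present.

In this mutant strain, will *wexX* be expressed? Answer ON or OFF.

ON

Shikimate is present, so OxaH is active.
QilW is constitutively active in this strain.
With repressor OxaH bound, *dovZ* is not transcribed.
So DovZ is not produced.
With no repressor bound, *dovQ* is transcribed.
So DovQ is produced and active.
Quinate is present, so LutW is active.
With repressor LutW bound, *sibU* is not transcribed.
So SibU is not produced.
Citrulline is absent, so IrpQ is inactive.
No repressor is bound and DovQ is active, so *wexX* is transcribed.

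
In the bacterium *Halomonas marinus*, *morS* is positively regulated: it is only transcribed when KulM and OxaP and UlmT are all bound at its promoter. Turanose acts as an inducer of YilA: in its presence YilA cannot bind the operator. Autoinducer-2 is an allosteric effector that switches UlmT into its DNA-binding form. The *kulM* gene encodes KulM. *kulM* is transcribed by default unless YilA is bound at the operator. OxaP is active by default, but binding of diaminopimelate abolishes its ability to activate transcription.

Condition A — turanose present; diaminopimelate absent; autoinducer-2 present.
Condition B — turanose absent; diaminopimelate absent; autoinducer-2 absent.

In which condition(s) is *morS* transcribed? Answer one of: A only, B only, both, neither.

Condition A:
Turanose is present, so YilA is inactive.
With no repressor bound, *kulM* is transcribed.
So KulM is produced and active.
Diaminopimelate is absent, so OxaP is active.
Autoinducer-2 is present, so UlmT is active.
No repressor is bound and KulM and OxaP and UlmT are active, so *morS* is transcribed.
→ *morS* is ON in A.
Condition B:
Turanose is absent, so YilA is active.
With repressor YilA bound, *kulM* is not transcribed.
So KulM is not produced.
Diaminopimelate is absent, so OxaP is active.
Autoinducer-2 is absent, so UlmT is inactive.
Required activator KulM is absent, so *morS* is not transcribed.
→ *morS* is OFF in B.

A only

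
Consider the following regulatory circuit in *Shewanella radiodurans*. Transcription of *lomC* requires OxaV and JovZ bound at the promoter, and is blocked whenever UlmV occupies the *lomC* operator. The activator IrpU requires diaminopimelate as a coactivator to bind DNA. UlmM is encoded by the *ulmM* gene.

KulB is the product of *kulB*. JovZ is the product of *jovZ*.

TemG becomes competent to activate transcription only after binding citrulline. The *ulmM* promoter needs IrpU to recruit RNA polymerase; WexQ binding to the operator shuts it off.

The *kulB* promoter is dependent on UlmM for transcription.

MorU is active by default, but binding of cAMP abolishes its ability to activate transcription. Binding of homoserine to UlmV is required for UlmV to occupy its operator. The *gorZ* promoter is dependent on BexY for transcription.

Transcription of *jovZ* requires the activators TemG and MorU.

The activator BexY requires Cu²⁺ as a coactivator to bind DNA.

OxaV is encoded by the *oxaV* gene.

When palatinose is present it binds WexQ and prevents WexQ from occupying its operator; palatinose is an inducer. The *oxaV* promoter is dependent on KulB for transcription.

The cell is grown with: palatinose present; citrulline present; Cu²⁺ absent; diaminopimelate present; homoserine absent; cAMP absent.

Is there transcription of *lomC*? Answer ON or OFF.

Palatinose is present, so WexQ is inactive.
Diaminopimelate is present, so IrpU is active.
No repressor is bound and IrpU is active, so *ulmM* is transcribed.
So UlmM is produced and active.
No repressor is bound and UlmM is active, so *kulB* is transcribed.
So KulB is produced and active.
No repressor is bound and KulB is active, so *oxaV* is transcribed.
So OxaV is produced and active.
Homoserine is absent, so UlmV is inactive.
Citrulline is present, so TemG is active.
cAMP is absent, so MorU is active.
No repressor is bound and TemG and MorU are active, so *jovZ* is transcribed.
So JovZ is produced and active.
No repressor is bound and OxaV and JovZ are active, so *lomC* is transcribed.

ON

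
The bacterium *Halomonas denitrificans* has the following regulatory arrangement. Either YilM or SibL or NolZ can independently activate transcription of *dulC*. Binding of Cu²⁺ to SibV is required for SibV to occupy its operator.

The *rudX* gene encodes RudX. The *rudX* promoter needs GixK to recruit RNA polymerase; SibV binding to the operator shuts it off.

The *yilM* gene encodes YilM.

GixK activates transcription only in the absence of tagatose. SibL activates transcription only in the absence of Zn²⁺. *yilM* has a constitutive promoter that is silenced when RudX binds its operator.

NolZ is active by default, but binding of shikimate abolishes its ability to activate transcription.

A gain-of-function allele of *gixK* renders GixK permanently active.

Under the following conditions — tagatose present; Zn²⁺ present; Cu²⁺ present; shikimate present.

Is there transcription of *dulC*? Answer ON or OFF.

Cu²⁺ is present, so SibV is active.
GixK is constitutively active in this strain.
With repressor SibV bound, *rudX* is not transcribed.
So RudX is not produced.
With no repressor bound, *yilM* is transcribed.
So YilM is produced and active.
Zn²⁺ is present, so SibL is inactive.
Shikimate is present, so NolZ is inactive.
Activator YilM is present, so *dulC* is transcribed.

ON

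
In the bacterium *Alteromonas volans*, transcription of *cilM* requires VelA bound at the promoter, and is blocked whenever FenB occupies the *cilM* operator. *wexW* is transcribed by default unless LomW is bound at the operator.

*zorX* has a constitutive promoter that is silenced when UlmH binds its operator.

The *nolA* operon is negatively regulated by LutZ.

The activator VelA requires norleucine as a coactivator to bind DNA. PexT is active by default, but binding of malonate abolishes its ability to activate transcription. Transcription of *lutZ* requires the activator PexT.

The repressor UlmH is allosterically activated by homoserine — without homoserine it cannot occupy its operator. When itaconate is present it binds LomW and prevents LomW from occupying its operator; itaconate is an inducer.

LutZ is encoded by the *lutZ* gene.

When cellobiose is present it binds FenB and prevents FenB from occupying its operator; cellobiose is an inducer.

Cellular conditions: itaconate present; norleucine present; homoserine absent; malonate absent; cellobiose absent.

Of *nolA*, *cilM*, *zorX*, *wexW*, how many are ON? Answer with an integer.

2

Malonate is absent, so PexT is active.
No repressor is bound and PexT is active, so *lutZ* is transcribed.
So LutZ is produced and active.
With repressor LutZ bound, *nolA* is not transcribed.
→ *nolA* is OFF.
Norleucine is present, so VelA is active.
Cellobiose is absent, so FenB is active.
With repressor FenB bound, *cilM* is not transcribed.
→ *cilM* is OFF.
Homoserine is absent, so UlmH is inactive.
With no repressor bound, *zorX* is transcribed.
→ *zorX* is ON.
Itaconate is present, so LomW is inactive.
With no repressor bound, *wexW* is transcribed.
→ *wexW* is ON.
2 of the 4 genes are transcribed.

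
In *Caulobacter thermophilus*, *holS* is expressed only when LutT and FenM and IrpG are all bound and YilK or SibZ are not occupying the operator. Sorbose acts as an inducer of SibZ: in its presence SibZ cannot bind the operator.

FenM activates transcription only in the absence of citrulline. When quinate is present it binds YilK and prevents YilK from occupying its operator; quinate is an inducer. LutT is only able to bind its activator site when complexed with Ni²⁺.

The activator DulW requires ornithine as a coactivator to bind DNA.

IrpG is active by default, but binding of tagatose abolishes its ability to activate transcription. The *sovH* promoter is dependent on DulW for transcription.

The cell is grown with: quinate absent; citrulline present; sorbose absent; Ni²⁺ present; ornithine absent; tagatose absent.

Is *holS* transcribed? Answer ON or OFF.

Ni²⁺ is present, so LutT is active.
Quinate is absent, so YilK is active.
Citrulline is present, so FenM is inactive.
Sorbose is absent, so SibZ is active.
Tagatose is absent, so IrpG is active.
With repressor YilK bound, *holS* is not transcribed.

OFF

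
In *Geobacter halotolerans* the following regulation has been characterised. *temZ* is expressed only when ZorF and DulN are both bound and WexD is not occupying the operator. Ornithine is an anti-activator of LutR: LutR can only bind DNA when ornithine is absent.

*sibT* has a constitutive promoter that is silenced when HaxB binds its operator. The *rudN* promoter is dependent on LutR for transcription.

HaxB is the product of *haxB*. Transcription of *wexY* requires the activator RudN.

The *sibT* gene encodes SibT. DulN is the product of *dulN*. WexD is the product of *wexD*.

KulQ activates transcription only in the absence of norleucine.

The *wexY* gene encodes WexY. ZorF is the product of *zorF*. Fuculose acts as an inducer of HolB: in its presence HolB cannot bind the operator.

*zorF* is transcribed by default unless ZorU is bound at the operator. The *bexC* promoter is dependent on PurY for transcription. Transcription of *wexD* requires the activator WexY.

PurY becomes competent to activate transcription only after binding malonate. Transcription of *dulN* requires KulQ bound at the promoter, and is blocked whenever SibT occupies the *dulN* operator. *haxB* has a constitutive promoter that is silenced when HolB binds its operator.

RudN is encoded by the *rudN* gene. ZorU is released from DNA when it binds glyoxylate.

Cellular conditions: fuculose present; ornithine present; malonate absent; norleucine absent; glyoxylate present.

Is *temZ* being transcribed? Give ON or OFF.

Glyoxylate is present, so ZorU is inactive.
With no repressor bound, *zorF* is transcribed.
So ZorF is produced and active.
Norleucine is absent, so KulQ is active.
Fuculose is present, so HolB is inactive.
With no repressor bound, *haxB* is transcribed.
So HaxB is produced and active.
With repressor HaxB bound, *sibT* is not transcribed.
So SibT is not produced.
No repressor is bound and KulQ is active, so *dulN* is transcribed.
So DulN is produced and active.
Ornithine is present, so LutR is inactive.
Required activator LutR is absent, so *rudN* is not transcribed.
So RudN is not produced.
Required activator RudN is absent, so *wexY* is not transcribed.
So WexY is not produced.
Required activator WexY is absent, so *wexD* is not transcribed.
So WexD is not produced.
No repressor is bound and ZorF and DulN are active, so *temZ* is transcribed.

ON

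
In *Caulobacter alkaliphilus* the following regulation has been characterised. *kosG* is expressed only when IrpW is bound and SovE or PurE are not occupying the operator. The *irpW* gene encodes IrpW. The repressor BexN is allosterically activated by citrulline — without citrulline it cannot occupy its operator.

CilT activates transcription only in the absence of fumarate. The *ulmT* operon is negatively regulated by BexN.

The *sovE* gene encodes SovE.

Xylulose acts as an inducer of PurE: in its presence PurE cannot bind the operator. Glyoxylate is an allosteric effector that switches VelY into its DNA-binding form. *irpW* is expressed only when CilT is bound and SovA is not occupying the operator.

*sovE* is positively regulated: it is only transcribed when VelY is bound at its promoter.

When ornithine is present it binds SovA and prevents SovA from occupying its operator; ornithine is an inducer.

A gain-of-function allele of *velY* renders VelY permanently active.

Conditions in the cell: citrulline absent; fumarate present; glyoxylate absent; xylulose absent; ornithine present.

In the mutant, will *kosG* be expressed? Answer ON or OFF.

Ornithine is present, so SovA is inactive.
Fumarate is present, so CilT is inactive.
Required activator CilT is absent, so *irpW* is not transcribed.
So IrpW is not produced.
VelY is constitutively active in this strain.
No repressor is bound and VelY is active, so *sovE* is transcribed.
So SovE is produced and active.
Xylulose is absent, so PurE is active.
With repressor SovE bound, *kosG* is not transcribed.

OFF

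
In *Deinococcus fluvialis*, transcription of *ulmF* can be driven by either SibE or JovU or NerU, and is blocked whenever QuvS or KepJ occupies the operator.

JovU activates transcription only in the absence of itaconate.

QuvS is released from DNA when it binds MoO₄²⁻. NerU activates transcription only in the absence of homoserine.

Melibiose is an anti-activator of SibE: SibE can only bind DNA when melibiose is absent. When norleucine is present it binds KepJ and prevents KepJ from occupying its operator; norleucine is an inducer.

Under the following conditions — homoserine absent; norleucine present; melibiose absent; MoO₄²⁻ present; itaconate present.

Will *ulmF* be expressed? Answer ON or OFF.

Melibiose is absent, so SibE is active.
MoO₄²⁻ is present, so QuvS is inactive.
Itaconate is present, so JovU is inactive.
Homoserine is absent, so NerU is active.
Norleucine is present, so KepJ is inactive.
Activator SibE is present, so *ulmF* is transcribed.

ON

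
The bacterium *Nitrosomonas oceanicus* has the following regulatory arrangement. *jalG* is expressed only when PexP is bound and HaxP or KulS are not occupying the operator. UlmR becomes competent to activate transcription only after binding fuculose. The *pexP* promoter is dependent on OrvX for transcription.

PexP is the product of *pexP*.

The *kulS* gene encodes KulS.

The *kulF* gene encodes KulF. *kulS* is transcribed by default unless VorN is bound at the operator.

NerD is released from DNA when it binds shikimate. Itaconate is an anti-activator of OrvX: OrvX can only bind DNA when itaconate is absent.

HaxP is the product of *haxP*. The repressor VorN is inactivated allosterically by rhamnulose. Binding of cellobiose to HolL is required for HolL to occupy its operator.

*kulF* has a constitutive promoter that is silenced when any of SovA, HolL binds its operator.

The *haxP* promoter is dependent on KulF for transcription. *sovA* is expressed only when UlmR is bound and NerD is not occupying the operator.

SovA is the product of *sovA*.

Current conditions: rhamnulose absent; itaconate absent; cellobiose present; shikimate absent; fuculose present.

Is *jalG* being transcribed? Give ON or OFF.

ON

Itaconate is absent, so OrvX is active.
No repressor is bound and OrvX is active, so *pexP* is transcribed.
So PexP is produced and active.
Shikimate is absent, so NerD is active.
Fuculose is present, so UlmR is active.
With repressor NerD bound, *sovA* is not transcribed.
So SovA is not produced.
Cellobiose is present, so HolL is active.
With repressor HolL bound, *kulF* is not transcribed.
So KulF is not produced.
Required activator KulF is absent, so *haxP* is not transcribed.
So HaxP is not produced.
Rhamnulose is absent, so VorN is active.
With repressor VorN bound, *kulS* is not transcribed.
So KulS is not produced.
No repressor is bound and PexP is active, so *jalG* is transcribed.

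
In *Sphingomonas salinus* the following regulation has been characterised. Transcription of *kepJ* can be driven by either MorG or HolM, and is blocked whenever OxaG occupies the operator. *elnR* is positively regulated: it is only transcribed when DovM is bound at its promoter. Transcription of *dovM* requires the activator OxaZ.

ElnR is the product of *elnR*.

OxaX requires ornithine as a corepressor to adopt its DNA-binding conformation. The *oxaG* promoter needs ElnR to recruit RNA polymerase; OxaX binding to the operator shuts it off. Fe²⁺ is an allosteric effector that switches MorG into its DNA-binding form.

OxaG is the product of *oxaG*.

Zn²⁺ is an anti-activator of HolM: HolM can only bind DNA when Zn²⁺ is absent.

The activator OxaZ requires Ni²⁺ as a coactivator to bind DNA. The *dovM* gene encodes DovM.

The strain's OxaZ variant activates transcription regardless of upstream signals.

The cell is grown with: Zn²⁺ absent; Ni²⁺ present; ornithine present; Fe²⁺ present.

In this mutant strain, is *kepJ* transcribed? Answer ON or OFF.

Ornithine is present, so OxaX is active.
OxaZ is constitutively active in this strain.
No repressor is bound and OxaZ is active, so *dovM* is transcribed.
So DovM is produced and active.
No repressor is bound and DovM is active, so *elnR* is transcribed.
So ElnR is produced and active.
With repressor OxaX bound, *oxaG* is not transcribed.
So OxaG is not produced.
Fe²⁺ is present, so MorG is active.
Zn²⁺ is absent, so HolM is active.
Activator MorG is present, so *kepJ* is transcribed.

ON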